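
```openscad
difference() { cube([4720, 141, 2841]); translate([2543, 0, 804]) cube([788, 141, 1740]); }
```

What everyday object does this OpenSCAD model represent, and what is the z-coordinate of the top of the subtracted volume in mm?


A wall with a window opening. The window head height is 2544 mm.

A wall with a rectangular opening subtracted — a window. Sill at z = 804, opening 1740 mm tall, so the head is at 804 + 1740 = 2544 mm.


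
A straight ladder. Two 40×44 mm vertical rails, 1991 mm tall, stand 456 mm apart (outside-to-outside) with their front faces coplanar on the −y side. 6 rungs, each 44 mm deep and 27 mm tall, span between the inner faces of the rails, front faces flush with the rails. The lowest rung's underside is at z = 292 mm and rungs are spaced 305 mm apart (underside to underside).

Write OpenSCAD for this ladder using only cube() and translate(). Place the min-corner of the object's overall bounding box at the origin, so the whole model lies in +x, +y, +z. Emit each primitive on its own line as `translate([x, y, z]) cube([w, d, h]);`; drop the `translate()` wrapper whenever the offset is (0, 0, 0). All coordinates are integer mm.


cube([40, 44, 1991]);
translate([416, 0, 0]) cube([40, 44, 1991]);
translate([40, 0, 292]) cube([376, 44, 27]);
translate([40, 0, 597]) cube([376, 44, 27]);
translate([40, 0, 902]) cube([376, 44, 27]);
translate([40, 0, 1207]) cube([376, 44, 27]);
translate([40, 0, 1512]) cube([376, 44, 27]);
translate([40, 0, 1817]) cube([376, 44, 27]);


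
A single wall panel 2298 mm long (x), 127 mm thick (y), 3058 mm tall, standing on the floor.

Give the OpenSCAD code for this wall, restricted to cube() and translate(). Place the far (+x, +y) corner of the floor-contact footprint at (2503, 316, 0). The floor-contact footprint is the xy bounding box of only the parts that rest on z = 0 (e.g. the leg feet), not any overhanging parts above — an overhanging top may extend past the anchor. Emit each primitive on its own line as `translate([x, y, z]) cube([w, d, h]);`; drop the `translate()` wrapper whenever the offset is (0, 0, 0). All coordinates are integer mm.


translate([205, 189, 0]) cube([2298, 127, 3058]);


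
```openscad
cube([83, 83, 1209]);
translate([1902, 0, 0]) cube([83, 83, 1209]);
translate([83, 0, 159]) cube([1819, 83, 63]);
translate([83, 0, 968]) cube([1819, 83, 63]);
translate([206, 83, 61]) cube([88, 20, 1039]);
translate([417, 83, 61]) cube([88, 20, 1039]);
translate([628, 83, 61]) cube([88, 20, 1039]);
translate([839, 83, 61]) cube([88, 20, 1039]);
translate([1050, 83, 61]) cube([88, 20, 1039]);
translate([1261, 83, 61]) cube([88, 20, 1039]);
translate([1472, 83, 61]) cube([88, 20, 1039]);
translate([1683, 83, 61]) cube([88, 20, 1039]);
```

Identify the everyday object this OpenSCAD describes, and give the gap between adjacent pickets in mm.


A fence section. The picket gap is 123 mm.

Two posts, two rails, 8 pickets — a fence section. Span 1819 mm holds 8 pickets of 88 mm with 9 equal gaps: ⌊(1819 − 8·88) / 9⌋ = 123 mm.


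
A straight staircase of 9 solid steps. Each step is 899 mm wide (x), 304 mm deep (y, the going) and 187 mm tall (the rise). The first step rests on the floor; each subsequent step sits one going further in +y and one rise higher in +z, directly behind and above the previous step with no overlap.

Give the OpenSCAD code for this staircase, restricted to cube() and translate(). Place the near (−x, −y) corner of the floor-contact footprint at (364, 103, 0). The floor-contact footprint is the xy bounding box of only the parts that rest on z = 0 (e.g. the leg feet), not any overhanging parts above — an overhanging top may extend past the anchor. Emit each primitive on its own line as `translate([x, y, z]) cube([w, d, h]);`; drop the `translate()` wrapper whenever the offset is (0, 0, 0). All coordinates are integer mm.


translate([364, 103, 0]) cube([899, 304, 187]);
translate([364, 407, 187]) cube([899, 304, 187]);
translate([364, 711, 374]) cube([899, 304, 187]);
translate([364, 1015, 561]) cube([899, 304, 187]);
translate([364, 1319, 748]) cube([899, 304, 187]);
translate([364, 1623, 935]) cube([899, 304, 187]);
translate([364, 1927, 1122]) cube([899, 304, 187]);
translate([364, 2231, 1309]) cube([899, 304, 187]);
translate([364, 2535, 1496]) cube([899, 304, 187]);


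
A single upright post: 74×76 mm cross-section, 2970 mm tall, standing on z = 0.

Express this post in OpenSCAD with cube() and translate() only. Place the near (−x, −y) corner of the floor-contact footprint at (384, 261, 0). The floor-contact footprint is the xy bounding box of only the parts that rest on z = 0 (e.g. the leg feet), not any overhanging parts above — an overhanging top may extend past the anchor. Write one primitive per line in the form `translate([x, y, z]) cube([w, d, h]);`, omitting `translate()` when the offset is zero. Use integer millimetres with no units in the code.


translate([384, 261, 0]) cube([74, 76, 2970]);


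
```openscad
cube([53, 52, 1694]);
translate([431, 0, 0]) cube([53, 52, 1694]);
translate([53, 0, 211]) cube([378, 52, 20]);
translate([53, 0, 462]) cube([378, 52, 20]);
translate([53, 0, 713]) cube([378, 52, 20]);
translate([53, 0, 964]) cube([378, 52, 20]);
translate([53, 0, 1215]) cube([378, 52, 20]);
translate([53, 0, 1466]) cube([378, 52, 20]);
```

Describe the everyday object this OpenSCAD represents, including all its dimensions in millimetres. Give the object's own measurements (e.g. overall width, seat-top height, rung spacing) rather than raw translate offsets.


A straight ladder. Two 53×52 mm vertical rails, 1694 mm tall, stand 484 mm apart (outside-to-outside) with their front faces coplanar on the −y side. 6 rungs, each 52 mm deep and 20 mm tall, span between the inner faces of the rails, front faces flush with the rails. The lowest rung's underside is at z = 211 mm and rungs are spaced 251 mm apart (underside to underside).


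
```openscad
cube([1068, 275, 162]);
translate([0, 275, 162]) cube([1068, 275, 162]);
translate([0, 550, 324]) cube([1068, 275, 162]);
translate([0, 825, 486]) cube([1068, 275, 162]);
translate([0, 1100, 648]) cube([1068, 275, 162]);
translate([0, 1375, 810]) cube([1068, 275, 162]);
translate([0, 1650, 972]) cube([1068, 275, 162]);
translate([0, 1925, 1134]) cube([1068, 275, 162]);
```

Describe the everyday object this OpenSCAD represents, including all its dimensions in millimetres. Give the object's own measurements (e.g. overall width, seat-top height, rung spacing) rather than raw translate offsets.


A straight staircase of 8 solid steps. Each step is 1068 mm wide (x), 275 mm deep (y, the going) and 162 mm tall (the rise). The first step rests on the floor; each subsequent step sits one going further in +y and one rise higher in +z, directly behind and above the previous step with no overlap.


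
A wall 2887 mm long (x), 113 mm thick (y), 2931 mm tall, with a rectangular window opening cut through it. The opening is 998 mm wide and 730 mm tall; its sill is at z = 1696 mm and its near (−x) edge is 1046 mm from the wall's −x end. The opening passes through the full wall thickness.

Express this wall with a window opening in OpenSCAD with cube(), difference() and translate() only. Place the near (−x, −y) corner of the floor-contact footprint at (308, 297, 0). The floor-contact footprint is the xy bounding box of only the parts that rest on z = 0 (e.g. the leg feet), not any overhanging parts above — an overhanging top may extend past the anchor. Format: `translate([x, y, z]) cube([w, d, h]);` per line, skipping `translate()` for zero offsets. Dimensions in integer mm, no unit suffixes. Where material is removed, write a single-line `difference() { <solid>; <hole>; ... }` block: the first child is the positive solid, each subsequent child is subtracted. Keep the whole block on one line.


difference() { translate([308, 297, 0]) cube([2887, 113, 2931]); translate([1354, 297, 1696]) cube([998, 113, 730]); }


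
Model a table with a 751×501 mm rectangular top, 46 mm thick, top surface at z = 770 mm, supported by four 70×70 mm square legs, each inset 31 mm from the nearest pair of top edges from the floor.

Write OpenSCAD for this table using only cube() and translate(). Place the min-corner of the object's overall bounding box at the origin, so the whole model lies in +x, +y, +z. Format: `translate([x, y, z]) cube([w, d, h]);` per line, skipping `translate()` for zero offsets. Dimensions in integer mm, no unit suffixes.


translate([0, 0, 724]) cube([751, 501, 46]);
translate([31, 31, 0]) cube([70, 70, 724]);
translate([650, 31, 0]) cube([70, 70, 724]);
translate([31, 400, 0]) cube([70, 70, 724]);
translate([650, 400, 0]) cube([70, 70, 724]);


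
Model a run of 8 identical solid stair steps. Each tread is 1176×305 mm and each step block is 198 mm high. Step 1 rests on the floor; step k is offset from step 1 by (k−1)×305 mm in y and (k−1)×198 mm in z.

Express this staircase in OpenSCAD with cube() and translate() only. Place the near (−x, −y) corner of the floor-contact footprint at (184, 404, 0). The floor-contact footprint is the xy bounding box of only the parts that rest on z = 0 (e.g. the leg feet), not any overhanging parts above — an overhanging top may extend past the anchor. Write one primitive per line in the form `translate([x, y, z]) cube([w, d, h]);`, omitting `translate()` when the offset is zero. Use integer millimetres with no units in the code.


translate([184, 404, 0]) cube([1176, 305, 198]);
translate([184, 709, 198]) cube([1176, 305, 198]);
translate([184, 1014, 396]) cube([1176, 305, 198]);
translate([184, 1319, 594]) cube([1176, 305, 198]);
translate([184, 1624, 792]) cube([1176, 305, 198]);
translate([184, 1929, 990]) cube([1176, 305, 198]);
translate([184, 2234, 1188]) cube([1176, 305, 198]);
translate([184, 2539, 1386]) cube([1176, 305, 198]);


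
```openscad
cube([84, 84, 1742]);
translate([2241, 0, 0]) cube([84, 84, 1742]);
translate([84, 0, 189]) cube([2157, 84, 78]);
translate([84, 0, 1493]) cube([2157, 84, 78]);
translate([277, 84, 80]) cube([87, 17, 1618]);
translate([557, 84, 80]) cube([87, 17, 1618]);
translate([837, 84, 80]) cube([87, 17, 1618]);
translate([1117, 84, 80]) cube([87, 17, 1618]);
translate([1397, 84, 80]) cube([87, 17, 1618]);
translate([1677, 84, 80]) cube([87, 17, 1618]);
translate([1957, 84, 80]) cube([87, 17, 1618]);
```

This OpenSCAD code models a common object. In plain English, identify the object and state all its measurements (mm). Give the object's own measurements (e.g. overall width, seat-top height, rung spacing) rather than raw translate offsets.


A fence section. Two 84×84 mm posts, 1742 mm tall, stand on the floor with a clear span of 2157 mm between their inner faces. Two horizontal rails of 84×78 mm section span the gap between the posts with their undersides at z = 189 mm and z = 1493 mm, flush with the posts' −y face. 7 pickets, each 87 mm wide, 17 mm thick and 1618 mm tall, are fixed to the +y face of the rails with their bottoms at z = 80 mm, spaced across the span with a 193 mm gap after the −x post and between neighbouring pickets, with 197 mm left before the +x post.


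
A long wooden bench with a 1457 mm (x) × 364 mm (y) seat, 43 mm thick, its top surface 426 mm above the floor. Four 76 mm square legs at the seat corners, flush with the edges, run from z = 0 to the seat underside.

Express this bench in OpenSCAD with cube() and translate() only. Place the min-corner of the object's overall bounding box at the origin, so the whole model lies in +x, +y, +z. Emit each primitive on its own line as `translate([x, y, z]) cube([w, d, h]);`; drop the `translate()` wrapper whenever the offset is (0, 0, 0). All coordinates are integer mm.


// leg_h = 426 − 43 = 383
translate([0, 0, 383]) cube([1457, 364, 43]);
cube([76, 76, 383]);
translate([0, 288, 0]) cube([76, 76, 383]);
translate([1381, 0, 0]) cube([76, 76, 383]);
translate([1381, 288, 0]) cube([76, 76, 383]);


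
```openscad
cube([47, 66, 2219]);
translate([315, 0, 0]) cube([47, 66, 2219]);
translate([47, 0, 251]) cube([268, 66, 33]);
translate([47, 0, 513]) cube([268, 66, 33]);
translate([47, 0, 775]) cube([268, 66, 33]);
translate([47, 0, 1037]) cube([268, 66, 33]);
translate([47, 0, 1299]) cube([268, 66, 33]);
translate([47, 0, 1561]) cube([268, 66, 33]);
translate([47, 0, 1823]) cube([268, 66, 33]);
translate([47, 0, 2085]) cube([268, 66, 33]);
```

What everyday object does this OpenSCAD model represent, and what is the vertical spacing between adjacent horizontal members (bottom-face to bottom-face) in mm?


A ladder. The rung spacing is 262 mm.

Two tall 47×66 posts with 8 short bars between them — a ladder. Adjacent rungs sit at z = 251 and z = 513, so the spacing is 513 − 251 = 262 mm.


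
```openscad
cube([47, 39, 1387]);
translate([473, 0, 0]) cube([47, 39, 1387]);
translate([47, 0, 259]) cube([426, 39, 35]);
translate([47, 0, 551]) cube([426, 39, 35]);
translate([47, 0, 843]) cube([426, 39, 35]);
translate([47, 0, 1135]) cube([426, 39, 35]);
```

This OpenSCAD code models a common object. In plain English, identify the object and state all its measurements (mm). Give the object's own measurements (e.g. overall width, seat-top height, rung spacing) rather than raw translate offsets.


A straight ladder. Two 47×39 mm vertical rails, 1387 mm tall, stand 520 mm apart (outside-to-outside) with their front faces coplanar on the −y side. 4 rungs, each 39 mm deep and 35 mm tall, span between the inner faces of the rails, front faces flush with the rails. The lowest rung's underside is at z = 259 mm and rungs are spaced 292 mm apart (underside to underside).


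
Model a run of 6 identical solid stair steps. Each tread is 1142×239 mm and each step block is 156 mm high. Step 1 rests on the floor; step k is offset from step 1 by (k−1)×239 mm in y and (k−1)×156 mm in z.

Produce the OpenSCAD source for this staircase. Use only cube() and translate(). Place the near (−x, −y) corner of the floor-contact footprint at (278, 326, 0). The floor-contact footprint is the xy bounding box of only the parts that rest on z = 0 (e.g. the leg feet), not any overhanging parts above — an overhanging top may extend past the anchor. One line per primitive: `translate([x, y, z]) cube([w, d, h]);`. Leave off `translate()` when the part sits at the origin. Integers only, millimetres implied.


translate([278, 326, 0]) cube([1142, 239, 156]);
translate([278, 565, 156]) cube([1142, 239, 156]);
translate([278, 804, 312]) cube([1142, 239, 156]);
translate([278, 1043, 468]) cube([1142, 239, 156]);
translate([278, 1282, 624]) cube([1142, 239, 156]);
translate([278, 1521, 780]) cube([1142, 239, 156]);


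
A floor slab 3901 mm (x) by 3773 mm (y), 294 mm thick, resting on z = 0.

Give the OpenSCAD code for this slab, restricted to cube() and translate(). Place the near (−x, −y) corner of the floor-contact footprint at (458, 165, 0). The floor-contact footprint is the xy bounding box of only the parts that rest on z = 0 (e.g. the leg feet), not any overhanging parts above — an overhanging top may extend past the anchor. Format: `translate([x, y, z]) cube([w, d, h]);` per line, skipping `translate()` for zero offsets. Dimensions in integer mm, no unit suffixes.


translate([458, 165, 0]) cube([3901, 3773, 294]);


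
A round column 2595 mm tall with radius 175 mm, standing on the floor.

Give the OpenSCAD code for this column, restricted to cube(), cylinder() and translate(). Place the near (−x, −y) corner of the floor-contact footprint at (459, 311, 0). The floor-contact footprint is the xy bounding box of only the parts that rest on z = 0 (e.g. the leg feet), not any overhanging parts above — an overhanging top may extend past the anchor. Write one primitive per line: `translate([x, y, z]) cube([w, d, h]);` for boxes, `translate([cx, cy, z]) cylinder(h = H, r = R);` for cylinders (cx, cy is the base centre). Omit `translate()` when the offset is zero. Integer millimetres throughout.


translate([634, 486, 0]) cylinder(h = 2595, r = 175);


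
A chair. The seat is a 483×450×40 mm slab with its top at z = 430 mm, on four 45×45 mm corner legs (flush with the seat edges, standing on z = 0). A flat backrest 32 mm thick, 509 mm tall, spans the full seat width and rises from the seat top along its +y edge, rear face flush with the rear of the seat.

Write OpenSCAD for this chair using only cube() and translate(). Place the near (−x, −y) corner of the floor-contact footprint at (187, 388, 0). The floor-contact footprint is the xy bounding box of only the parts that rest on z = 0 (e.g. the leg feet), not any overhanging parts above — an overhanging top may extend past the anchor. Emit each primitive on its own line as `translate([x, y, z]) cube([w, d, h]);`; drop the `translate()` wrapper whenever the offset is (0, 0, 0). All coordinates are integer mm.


translate([187, 388, 390]) cube([483, 450, 40]);
translate([187, 388, 0]) cube([45, 45, 390]);
translate([625, 388, 0]) cube([45, 45, 390]);
translate([187, 793, 0]) cube([45, 45, 390]);
translate([625, 793, 0]) cube([45, 45, 390]);
translate([187, 806, 430]) cube([483, 32, 509]);


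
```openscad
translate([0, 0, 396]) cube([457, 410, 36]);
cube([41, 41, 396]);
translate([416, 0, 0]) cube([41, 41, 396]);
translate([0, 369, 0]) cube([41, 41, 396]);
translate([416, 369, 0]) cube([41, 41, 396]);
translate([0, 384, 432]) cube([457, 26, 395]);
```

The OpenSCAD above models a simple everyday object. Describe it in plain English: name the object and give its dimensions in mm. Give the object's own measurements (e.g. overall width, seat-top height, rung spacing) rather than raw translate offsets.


A chair. The seat is a 457×410×36 mm slab with its top at z = 432 mm, on four 41×41 mm corner legs (flush with the seat edges, standing on z = 0). A flat backrest 26 mm thick, 395 mm tall, spans the full seat width and rises from the seat top along its +y edge, rear face flush with the rear of the seat.


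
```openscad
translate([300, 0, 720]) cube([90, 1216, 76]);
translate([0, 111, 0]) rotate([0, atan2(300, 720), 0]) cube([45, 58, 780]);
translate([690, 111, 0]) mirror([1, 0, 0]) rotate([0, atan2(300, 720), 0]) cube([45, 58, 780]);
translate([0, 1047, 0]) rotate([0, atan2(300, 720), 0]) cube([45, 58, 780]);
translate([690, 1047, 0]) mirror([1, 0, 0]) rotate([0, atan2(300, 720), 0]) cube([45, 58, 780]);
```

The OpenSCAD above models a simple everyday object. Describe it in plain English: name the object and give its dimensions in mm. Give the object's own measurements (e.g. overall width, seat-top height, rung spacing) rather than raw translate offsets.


A sawhorse. A 90×1216×76 mm beam (x, y, z) sits on two A-frame leg pairs. Each pair is two raked legs of 45×58 mm section (58 mm along y) splaying symmetrically in x. Each leg rises 720 mm vertically over 300 mm of horizontal reach and is 780 mm long along its own axis. Every leg's outer bottom edge rests on the floor and its outer top edge meets a bottom edge of the beam — the left legs (tilting toward +x) meet the beam's −x bottom edge, the right legs (their mirror images, tilting toward −x) meet its +x bottom edge — so the leg tops tuck under the beam, the beam's underside is 720 mm above the floor, and the feet are 690 mm apart outside-to-outside with the beam centred between them. The two leg pairs are set in 111 mm from either end of the beam.


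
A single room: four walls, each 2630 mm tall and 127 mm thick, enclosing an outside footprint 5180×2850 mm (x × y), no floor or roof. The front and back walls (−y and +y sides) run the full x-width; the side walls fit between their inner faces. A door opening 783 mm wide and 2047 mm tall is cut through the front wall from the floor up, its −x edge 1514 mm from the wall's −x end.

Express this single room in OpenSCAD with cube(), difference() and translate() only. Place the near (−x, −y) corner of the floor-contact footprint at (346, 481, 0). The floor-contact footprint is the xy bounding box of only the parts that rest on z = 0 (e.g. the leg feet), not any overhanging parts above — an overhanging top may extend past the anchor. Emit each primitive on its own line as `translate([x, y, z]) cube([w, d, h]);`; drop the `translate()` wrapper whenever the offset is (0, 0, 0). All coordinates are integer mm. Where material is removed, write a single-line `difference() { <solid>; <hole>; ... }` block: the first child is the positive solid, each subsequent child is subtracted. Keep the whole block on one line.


difference() { translate([346, 481, 0]) cube([5180, 127, 2630]); translate([1860, 481, 0]) cube([783, 127, 2047]); }
translate([346, 3204, 0]) cube([5180, 127, 2630]);
translate([346, 608, 0]) cube([127, 2596, 2630]);
translate([5399, 608, 0]) cube([127, 2596, 2630]);


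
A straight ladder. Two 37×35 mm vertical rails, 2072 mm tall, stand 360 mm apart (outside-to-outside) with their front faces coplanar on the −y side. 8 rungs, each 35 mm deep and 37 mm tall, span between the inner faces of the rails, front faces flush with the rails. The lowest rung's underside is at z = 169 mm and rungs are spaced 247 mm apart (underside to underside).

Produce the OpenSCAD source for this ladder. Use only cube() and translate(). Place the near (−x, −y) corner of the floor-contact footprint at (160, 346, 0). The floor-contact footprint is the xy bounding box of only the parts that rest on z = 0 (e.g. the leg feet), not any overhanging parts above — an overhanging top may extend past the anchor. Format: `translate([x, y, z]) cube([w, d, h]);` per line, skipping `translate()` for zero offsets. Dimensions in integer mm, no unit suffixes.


// rung span = 360 - 2*37 = 286
// rung[k] z = 169 + k*247
translate([160, 346, 0]) cube([37, 35, 2072]);
translate([483, 346, 0]) cube([37, 35, 2072]);
translate([197, 346, 169]) cube([286, 35, 37]);
translate([197, 346, 416]) cube([286, 35, 37]);
translate([197, 346, 663]) cube([286, 35, 37]);
translate([197, 346, 910]) cube([286, 35, 37]);
translate([197, 346, 1157]) cube([286, 35, 37]);
translate([197, 346, 1404]) cube([286, 35, 37]);
translate([197, 346, 1651]) cube([286, 35, 37]);
translate([197, 346, 1898]) cube([286, 35, 37]);


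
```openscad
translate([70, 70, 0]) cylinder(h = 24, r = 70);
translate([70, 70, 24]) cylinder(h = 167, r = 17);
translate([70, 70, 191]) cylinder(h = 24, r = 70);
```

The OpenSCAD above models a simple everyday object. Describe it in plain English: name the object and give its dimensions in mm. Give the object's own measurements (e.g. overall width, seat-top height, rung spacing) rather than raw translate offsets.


A spool: two coaxial disc flanges of radius 70 mm and thickness 24 mm, joined by a core cylinder of radius 17 mm and height 167 mm. The lower flange rests on z = 0 and the three cylinders share a vertical axis.


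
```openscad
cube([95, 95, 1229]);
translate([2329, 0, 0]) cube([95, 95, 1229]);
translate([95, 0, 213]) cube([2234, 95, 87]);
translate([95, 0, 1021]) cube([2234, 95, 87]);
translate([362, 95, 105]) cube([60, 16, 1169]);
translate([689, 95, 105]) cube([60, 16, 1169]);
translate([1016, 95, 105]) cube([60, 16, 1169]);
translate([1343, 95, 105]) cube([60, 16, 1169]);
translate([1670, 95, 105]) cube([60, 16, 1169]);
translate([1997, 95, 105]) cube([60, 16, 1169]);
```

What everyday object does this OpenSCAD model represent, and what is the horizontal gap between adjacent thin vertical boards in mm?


A fence section. The picket gap is 267 mm.

Two posts, two rails, 6 pickets — a fence section. Span 2234 mm holds 6 pickets of 60 mm with 7 equal gaps: ⌊(2234 − 6·60) / 7⌋ = 267 mm.


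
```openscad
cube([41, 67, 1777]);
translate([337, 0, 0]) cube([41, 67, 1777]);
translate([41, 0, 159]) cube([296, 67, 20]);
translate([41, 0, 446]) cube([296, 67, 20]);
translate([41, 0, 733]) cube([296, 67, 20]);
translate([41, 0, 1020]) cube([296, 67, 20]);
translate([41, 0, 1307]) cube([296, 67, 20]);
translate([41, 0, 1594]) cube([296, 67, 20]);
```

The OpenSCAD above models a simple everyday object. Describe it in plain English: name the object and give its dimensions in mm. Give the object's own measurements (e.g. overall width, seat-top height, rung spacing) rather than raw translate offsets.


A straight ladder. Two 41×67 mm vertical rails, 1777 mm tall, stand 378 mm apart (outside-to-outside) with their front faces coplanar on the −y side. 6 rungs, each 67 mm deep and 20 mm tall, span between the inner faces of the rails, front faces flush with the rails. The lowest rung's underside is at z = 159 mm and rungs are spaced 287 mm apart (underside to underside).


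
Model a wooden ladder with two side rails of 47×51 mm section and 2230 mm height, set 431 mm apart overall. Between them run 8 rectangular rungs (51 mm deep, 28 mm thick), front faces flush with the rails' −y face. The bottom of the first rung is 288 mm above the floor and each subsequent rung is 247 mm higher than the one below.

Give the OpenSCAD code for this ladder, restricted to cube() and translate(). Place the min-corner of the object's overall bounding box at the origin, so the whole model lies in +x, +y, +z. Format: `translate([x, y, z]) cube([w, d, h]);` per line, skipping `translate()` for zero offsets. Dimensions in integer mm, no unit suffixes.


cube([47, 51, 2230]);
translate([384, 0, 0]) cube([47, 51, 2230]);
translate([47, 0, 288]) cube([337, 51, 28]);
translate([47, 0, 535]) cube([337, 51, 28]);
translate([47, 0, 782]) cube([337, 51, 28]);
translate([47, 0, 1029]) cube([337, 51, 28]);
translate([47, 0, 1276]) cube([337, 51, 28]);
translate([47, 0, 1523]) cube([337, 51, 28]);
translate([47, 0, 1770]) cube([337, 51, 28]);
translate([47, 0, 2017]) cube([337, 51, 28]);


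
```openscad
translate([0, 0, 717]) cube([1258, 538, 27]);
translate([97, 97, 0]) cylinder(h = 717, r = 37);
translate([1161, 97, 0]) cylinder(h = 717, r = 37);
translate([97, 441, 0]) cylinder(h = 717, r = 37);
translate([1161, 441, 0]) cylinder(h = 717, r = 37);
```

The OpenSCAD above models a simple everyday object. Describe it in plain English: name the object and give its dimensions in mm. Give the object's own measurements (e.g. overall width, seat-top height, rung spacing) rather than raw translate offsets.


A table: top 1258 mm (x) × 538 mm (y), 27 mm thick, upper face at z = 744 mm, on four round legs of 74 mm diameter, each leg's bounding box inset 60 mm from the nearest pair of top edges from z = 0 to the bottom of the top.


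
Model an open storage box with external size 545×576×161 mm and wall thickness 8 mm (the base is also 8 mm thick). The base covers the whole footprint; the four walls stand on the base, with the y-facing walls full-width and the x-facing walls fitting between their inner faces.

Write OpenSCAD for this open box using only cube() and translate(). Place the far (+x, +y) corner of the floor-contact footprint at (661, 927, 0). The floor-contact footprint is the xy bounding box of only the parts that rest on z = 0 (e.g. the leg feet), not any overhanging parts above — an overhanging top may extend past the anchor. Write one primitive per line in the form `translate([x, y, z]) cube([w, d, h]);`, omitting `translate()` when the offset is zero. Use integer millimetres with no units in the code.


translate([116, 351, 0]) cube([545, 576, 8]);
translate([116, 351, 8]) cube([545, 8, 153]);
translate([116, 919, 8]) cube([545, 8, 153]);
translate([116, 359, 8]) cube([8, 560, 153]);
translate([653, 359, 8]) cube([8, 560, 153]);


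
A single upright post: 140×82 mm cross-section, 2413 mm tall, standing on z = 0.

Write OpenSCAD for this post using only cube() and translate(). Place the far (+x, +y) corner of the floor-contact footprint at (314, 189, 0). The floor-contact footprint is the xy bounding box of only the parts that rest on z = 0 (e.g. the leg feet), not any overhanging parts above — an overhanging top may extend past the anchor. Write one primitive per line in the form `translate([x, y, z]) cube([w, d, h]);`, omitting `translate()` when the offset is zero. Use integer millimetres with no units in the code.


translate([174, 107, 0]) cube([140, 82, 2413]);


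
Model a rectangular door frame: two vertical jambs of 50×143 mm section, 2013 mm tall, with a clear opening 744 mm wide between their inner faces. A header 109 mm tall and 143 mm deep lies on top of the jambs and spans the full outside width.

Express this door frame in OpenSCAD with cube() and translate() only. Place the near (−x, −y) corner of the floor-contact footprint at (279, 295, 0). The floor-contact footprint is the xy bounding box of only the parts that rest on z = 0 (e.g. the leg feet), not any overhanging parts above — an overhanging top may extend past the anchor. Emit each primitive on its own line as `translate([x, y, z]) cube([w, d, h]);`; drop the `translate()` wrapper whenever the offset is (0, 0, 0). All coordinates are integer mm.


translate([279, 295, 0]) cube([50, 143, 2013]);
translate([1073, 295, 0]) cube([50, 143, 2013]);
translate([279, 295, 2013]) cube([844, 143, 109]);


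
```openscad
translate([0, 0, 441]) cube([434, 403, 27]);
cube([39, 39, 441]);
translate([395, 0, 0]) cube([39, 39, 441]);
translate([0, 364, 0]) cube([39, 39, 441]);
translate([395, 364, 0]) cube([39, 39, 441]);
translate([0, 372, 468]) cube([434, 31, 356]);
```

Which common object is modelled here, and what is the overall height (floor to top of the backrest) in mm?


A chair. The overall height is 824 mm.

A slab on four corner posts with a tall panel at the back — a chair. The seat slab sits at z = 441 with thickness 27, and the 356 mm backrest starts at the seat top, so the overall height is 441 + 27 + 356 = 824 mm.


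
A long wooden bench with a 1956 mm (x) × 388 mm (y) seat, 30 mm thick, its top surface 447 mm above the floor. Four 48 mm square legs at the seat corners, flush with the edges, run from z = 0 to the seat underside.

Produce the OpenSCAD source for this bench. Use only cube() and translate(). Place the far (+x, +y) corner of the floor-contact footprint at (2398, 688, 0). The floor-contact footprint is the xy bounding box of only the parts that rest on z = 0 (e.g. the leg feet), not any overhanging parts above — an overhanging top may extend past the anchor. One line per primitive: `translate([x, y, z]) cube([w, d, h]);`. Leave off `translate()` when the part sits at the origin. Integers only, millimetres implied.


translate([442, 300, 417]) cube([1956, 388, 30]);
translate([442, 300, 0]) cube([48, 48, 417]);
translate([442, 640, 0]) cube([48, 48, 417]);
translate([2350, 300, 0]) cube([48, 48, 417]);
translate([2350, 640, 0]) cube([48, 48, 417]);


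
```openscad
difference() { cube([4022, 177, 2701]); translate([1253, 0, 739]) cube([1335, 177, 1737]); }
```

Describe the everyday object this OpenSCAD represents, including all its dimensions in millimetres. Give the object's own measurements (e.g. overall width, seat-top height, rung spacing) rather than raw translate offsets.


A wall 4022 mm long (x), 177 mm thick (y), 2701 mm tall, with a rectangular window opening cut through it. The opening is 1335 mm wide and 1737 mm tall; its sill is at z = 739 mm and its near (−x) edge is 1253 mm from the wall's −x end. The opening passes through the full wall thickness.


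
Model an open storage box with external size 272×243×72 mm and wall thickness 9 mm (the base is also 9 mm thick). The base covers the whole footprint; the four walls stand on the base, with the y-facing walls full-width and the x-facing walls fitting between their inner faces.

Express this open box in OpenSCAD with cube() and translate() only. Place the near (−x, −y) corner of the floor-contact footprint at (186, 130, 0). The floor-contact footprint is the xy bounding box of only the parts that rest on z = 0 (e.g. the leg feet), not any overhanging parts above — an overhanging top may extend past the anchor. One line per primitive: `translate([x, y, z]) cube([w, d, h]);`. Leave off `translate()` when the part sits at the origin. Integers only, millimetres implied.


translate([186, 130, 0]) cube([272, 243, 9]);
translate([186, 130, 9]) cube([272, 9, 63]);
translate([186, 364, 9]) cube([272, 9, 63]);
translate([186, 139, 9]) cube([9, 225, 63]);
translate([449, 139, 9]) cube([9, 225, 63]);


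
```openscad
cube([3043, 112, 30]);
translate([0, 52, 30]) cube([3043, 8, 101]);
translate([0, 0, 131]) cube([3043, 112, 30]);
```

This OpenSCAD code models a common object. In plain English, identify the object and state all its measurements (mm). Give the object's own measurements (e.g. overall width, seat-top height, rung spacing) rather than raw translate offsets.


An I-beam lying along x, 3043 mm long. Overall section height 161 mm. Two flanges 112 mm wide (y) and 30 mm thick, one on the floor and one at the top; a web 8 mm thick runs between them, centred on the flange width.


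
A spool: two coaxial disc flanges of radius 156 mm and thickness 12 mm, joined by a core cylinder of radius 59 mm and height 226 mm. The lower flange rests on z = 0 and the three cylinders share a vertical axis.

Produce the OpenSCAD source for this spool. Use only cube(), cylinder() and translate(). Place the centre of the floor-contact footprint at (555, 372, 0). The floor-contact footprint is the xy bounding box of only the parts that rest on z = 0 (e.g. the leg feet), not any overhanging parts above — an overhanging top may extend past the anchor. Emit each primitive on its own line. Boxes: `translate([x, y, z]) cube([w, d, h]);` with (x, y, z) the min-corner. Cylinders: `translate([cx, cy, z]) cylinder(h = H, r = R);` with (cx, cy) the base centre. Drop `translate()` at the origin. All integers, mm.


translate([555, 372, 0]) cylinder(h = 12, r = 156);
translate([555, 372, 12]) cylinder(h = 226, r = 59);
translate([555, 372, 238]) cylinder(h = 12, r = 156);


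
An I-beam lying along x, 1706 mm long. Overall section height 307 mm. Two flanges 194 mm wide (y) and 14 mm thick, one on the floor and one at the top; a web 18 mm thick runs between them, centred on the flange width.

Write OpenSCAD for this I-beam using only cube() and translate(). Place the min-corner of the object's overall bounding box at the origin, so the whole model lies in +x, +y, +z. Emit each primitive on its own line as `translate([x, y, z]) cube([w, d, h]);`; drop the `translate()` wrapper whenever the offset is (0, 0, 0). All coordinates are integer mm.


cube([1706, 194, 14]);
translate([0, 88, 14]) cube([1706, 18, 279]);
translate([0, 0, 293]) cube([1706, 194, 14]);


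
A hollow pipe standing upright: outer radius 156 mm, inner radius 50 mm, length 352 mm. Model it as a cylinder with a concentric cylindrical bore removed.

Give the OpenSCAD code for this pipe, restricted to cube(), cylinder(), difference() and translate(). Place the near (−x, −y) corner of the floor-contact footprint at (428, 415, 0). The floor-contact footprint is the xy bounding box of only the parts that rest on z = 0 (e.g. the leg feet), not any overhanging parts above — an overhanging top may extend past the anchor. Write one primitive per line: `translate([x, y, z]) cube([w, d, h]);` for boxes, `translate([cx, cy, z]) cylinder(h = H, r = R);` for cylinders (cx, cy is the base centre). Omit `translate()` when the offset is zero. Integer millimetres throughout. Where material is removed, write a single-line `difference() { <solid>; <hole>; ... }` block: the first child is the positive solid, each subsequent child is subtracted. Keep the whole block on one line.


difference() { translate([584, 571, 0]) cylinder(h = 352, r = 156); translate([584, 571, 0]) cylinder(h = 352, r = 50); }


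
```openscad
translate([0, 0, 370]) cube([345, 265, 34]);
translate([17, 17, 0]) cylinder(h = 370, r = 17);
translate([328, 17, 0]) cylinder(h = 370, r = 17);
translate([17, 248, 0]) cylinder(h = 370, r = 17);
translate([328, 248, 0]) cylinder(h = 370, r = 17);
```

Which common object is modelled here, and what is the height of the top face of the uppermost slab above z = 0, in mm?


A stool. The seat height is 404 mm.

A 345×265×34 slab at z = 370 on four corner cylinders — a stool. The seat top is 370 + 34 = 404 mm.


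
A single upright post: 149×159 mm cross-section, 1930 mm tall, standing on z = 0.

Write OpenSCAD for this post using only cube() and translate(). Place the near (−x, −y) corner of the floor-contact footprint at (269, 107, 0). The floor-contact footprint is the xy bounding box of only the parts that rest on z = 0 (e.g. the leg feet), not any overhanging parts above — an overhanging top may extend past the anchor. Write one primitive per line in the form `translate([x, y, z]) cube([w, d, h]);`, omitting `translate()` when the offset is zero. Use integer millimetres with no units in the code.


translate([269, 107, 0]) cube([149, 159, 1930]);


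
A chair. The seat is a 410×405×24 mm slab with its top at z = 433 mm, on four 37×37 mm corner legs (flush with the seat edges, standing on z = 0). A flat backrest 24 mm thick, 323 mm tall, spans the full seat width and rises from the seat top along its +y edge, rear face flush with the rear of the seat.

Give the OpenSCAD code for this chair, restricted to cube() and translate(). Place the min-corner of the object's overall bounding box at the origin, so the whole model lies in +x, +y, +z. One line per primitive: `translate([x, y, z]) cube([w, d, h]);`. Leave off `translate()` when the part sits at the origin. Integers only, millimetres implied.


// leg_h = 433 - 24 = 409
translate([0, 0, 409]) cube([410, 405, 24]);
cube([37, 37, 409]);
translate([373, 0, 0]) cube([37, 37, 409]);
translate([0, 368, 0]) cube([37, 37, 409]);
translate([373, 368, 0]) cube([37, 37, 409]);
translate([0, 381, 433]) cube([410, 24, 323]);


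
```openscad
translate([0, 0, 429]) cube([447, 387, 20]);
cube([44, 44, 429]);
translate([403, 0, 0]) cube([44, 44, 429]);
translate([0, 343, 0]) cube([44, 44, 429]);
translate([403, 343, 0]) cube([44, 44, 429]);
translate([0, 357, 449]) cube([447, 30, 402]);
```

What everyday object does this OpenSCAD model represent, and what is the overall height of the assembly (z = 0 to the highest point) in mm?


A chair. The overall height is 851 mm.

A slab on four corner posts with a tall panel at the back — a chair. The seat slab sits at z = 429 with thickness 20, and the 402 mm backrest starts at the seat top, so the overall height is 429 + 20 + 402 = 851 mm.


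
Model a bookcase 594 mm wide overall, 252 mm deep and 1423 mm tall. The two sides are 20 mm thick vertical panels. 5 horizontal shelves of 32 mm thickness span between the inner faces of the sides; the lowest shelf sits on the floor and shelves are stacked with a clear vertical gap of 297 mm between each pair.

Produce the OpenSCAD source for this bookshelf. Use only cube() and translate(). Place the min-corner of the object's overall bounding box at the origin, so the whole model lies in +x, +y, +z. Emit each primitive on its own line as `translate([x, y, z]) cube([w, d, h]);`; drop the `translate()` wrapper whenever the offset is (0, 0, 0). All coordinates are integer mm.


cube([20, 252, 1423]);
translate([574, 0, 0]) cube([20, 252, 1423]);
translate([20, 0, 0]) cube([554, 252, 32]);
translate([20, 0, 329]) cube([554, 252, 32]);
translate([20, 0, 658]) cube([554, 252, 32]);
translate([20, 0, 987]) cube([554, 252, 32]);
translate([20, 0, 1316]) cube([554, 252, 32]);


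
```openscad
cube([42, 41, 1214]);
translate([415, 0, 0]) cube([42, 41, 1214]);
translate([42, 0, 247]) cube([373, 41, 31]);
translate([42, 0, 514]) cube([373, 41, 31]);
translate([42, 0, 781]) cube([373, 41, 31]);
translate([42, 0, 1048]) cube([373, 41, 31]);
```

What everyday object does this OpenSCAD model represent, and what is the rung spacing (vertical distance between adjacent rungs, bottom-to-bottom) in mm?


A ladder. The rung spacing is 267 mm.

Two tall 42×41 posts with 4 short bars between them — a ladder. Adjacent rungs sit at z = 247 and z = 514, so the spacing is 514 − 247 = 267 mm.


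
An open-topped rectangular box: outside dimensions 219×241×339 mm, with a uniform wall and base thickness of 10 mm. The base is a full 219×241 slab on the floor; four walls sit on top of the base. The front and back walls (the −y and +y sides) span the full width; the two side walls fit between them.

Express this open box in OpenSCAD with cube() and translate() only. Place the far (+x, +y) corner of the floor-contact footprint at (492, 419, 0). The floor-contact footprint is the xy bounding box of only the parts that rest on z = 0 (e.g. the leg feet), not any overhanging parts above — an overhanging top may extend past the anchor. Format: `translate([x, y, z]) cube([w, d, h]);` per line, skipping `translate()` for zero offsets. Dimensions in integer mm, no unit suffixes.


translate([273, 178, 0]) cube([219, 241, 10]);
translate([273, 178, 10]) cube([219, 10, 329]);
translate([273, 409, 10]) cube([219, 10, 329]);
translate([273, 188, 10]) cube([10, 221, 329]);
translate([482, 188, 10]) cube([10, 221, 329]);
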